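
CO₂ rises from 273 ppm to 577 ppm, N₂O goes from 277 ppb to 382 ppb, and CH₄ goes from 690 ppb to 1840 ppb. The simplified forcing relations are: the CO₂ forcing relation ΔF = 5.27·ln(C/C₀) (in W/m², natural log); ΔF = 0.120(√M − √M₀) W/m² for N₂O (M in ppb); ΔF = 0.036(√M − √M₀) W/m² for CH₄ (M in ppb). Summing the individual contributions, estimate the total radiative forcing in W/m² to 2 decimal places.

ΔF = 4.89 W/m²

CO₂: 5.27 × ln(577/273) = 5.27 × ln(2.11355) = 5.27 × 0.74837 = 3.9439 W/m².
N₂O: 0.120 × (√382 − √277) = 0.120 × (19.5448 − 16.6433) = 0.120 × 2.9015 = 0.3482 W/m².
CH₄: 0.036 × (√1840 − √690) = 0.036 × (42.8952 − 26.2679) = 0.036 × 16.6273 = 0.5986 W/m².
Total ΔF = 3.9439 + 0.3482 + 0.5986 = 4.8907 W/m².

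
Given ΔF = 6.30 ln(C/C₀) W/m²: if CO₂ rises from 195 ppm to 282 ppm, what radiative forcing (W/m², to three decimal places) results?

CO₂ absorption bands are partially saturated, so forcing scales with the logarithm of the concentration ratio.
CO₂: 6.30 × ln(282/195) = 6.30 × ln(1.44615) = 6.30 × 0.36890 = 2.3241 W/m².

ΔF = 2.324 W/m²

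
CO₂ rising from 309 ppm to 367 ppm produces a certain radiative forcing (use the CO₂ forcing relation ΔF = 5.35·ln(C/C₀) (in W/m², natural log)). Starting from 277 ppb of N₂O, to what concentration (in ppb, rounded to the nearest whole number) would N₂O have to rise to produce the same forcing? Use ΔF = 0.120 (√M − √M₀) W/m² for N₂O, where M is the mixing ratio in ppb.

M ≈ 591 ppb

CO₂ forcing: 5.35 × ln(367/309) = 5.35 × 0.172021 = 0.92031 W/m².
Set 0.120(√M − √277) = 0.92031: √M = 0.92031/0.120 + √277 = 7.6693 + 16.6433 = 24.3126.
M = (24.3126)² = 591.10 ppb.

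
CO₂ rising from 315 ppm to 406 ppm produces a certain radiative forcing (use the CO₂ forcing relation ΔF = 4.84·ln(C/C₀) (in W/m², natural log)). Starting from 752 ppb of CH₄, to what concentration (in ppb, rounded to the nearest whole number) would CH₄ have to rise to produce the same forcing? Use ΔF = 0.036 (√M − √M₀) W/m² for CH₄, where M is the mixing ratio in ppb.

M ≈ 3787 ppb

CO₂ forcing: 4.84 × ln(406/315) = 4.84 × 0.253781 = 1.22830 W/m².
Set 0.036(√M − √752) = 1.22830: √M = 1.22830/0.036 + √752 = 34.1194 + 27.4226 = 61.5420.
M = (61.5420)² = 3787.42 ppb.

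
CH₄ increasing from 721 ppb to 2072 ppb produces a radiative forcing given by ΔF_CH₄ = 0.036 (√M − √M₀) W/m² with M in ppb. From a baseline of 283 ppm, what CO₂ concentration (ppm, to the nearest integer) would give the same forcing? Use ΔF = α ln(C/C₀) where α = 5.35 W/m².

CH₄ forcing: 0.036 × (√2072 − √721) = 0.036 × (45.5192 − 26.8514) = 0.036 × 18.6678 = 0.67204 W/m².
Set 5.35 ln(C/283) = 0.67204: ln(C/283) = 0.67204/5.35 = 0.12561, so C = 283 × e^0.12561 = 283 × 1.13384 = 320.88 ppm.

C ≈ 321 ppm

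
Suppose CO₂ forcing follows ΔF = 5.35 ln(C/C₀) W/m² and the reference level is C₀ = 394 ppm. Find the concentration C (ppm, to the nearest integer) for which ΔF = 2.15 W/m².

C ≈ 589 ppm

Set 5.35 ln(C/394) = 2.15, so ln(C/394) = 2.15/5.35 = 0.40187.
Then C/394 = e^0.40187 = 1.49462, giving C = 394 × 1.49462 = 588.88 ppm.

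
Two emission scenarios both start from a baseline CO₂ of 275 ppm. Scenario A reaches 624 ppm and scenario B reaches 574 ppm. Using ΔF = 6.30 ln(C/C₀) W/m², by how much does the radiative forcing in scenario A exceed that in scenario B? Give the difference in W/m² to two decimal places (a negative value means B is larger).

ΔF_A = 6.30 ln(624/275) = 6.30 × 0.81938 = 5.1621 W/m².
ΔF_B = 6.30 ln(574/275) = 6.30 × 0.73586 = 4.6359 W/m².
Difference: 5.1621 − 4.6359 = 0.5262 W/m².
(Equivalently, ΔF_A − ΔF_B = 6.30 ln(624/574) = 6.30 × 0.08352 = 0.5262 W/m².)

ΔF_A − ΔF_B = 0.53 W/m²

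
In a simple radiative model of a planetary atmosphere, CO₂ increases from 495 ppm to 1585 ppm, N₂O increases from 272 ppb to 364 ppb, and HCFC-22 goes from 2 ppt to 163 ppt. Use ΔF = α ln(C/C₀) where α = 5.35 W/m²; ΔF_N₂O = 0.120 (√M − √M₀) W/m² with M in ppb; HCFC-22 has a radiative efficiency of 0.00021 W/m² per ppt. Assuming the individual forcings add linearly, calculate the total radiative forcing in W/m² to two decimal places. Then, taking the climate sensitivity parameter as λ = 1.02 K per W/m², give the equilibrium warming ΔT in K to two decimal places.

CO₂: 5.35 × ln(1585/495) = 5.35 × ln(3.20202) = 5.35 × 1.16378 = 6.2262 W/m².
N₂O: 0.120 × (√364 − √272) = 0.120 × (19.0788 − 16.4924) = 0.120 × 2.5864 = 0.3104 W/m².
HCFC-22: ΔF = 0.00021 × (163 − 2) = 0.00021 × 161 = 0.0338 W/m².
Total ΔF = 6.2262 + 0.3104 + 0.0338 = 6.5704 W/m².
ΔT = λ ΔF = 1.02 × 6.57 = 6.7014 K.

ΔF = 6.57 W/m²; ΔT = 6.70 K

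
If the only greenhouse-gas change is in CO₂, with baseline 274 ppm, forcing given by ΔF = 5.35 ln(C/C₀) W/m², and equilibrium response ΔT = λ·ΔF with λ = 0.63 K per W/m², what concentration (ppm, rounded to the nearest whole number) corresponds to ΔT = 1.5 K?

C ≈ 428 ppm

Required forcing: ΔF = ΔT/λ = 1.5/0.63 = 2.3810 W/m².
Then ln(C/274) = ΔF/5.35 = 2.3810/5.35 = 0.44505.
So C = 274 × e^0.44505 = 274 × 1.56057 = 427.60 ppm.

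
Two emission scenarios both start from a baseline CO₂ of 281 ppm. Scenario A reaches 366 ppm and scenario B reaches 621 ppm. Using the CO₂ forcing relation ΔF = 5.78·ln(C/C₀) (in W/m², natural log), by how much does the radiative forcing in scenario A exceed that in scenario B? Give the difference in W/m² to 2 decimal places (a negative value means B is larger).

ΔF_A − ΔF_B = -3.06 W/m²

ΔF_A = 5.78 ln(366/281) = 5.78 × 0.26428 = 1.5275 W/m².
ΔF_B = 5.78 ln(621/281) = 5.78 × 0.79298 = 4.5834 W/m².
Difference: 1.5275 − 4.5834 = -3.0559 W/m².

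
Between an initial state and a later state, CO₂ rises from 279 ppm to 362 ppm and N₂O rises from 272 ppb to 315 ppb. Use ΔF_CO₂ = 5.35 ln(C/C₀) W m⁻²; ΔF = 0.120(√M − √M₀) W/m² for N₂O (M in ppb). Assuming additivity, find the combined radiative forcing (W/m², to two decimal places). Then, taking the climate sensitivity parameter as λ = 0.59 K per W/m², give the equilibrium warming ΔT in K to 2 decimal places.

ΔF = 1.54 W/m²; ΔT = 0.91 K

CO₂: 5.35 × ln(362/279) = 5.35 × ln(1.29749) = 5.35 × 0.26043 = 1.3933 W/m².
N₂O: 0.120 × (√315 − √272) = 0.120 × (17.7482 − 16.4924) = 0.120 × 1.2558 = 0.1507 W/m².
Total ΔF = 1.3933 + 0.1507 = 1.5440 W/m².
ΔT = λ ΔF = 0.59 × 1.54 = 0.9086 K.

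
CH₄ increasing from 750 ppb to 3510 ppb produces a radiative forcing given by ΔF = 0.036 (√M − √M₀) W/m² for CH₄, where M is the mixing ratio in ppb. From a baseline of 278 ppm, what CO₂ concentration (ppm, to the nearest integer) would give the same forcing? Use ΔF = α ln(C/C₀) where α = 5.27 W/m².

C ≈ 346 ppm

CH₄ forcing: 0.036 × (√3510 − √750) = 0.036 × (59.2453 − 27.3861) = 0.036 × 31.8592 = 1.14693 W/m².
Set 5.27 ln(C/278) = 1.14693: ln(C/278) = 1.14693/5.27 = 0.21763, so C = 278 × e^0.21763 = 278 × 1.24313 = 345.59 ppm.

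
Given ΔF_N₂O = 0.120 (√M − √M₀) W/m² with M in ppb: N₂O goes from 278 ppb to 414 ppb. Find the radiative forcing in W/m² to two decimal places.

ΔF = 0.44 W/m²

N₂O: 0.120 × (√414 − √278) = 0.120 × (20.3470 − 16.6733) = 0.120 × 3.6737 = 0.4408 W/m².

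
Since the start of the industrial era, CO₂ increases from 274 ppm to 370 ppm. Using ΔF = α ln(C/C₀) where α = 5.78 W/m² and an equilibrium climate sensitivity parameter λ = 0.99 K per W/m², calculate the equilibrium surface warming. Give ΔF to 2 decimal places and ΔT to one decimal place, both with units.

ΔF = 1.74 W/m²; ΔT = 1.7 K

CO₂: 5.78 × ln(370/274) = 5.78 × ln(1.35036) = 5.78 × 0.30037 = 1.7361 W/m².
ΔT = λ ΔF = 0.99 × 1.74 = 1.7226 K.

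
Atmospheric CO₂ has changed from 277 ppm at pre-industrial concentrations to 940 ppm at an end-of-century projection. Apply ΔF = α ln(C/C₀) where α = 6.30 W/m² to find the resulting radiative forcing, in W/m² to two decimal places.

ΔF = 7.70 W/m²

CO₂: 6.30 × ln(940/277) = 6.30 × ln(3.39350) = 6.30 × 1.22186 = 7.6977 W/m².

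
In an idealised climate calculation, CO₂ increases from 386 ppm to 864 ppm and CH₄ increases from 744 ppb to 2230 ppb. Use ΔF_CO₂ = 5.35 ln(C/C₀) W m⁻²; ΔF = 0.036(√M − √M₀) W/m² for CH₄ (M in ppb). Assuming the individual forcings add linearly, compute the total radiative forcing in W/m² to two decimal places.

ΔF = 5.03 W/m²

CO₂: 5.35 × ln(864/386) = 5.35 × ln(2.23834) = 5.35 × 0.80573 = 4.3107 W/m².
CH₄: 0.036 × (√2230 − √744) = 0.036 × (47.2229 − 27.2764) = 0.036 × 19.9465 = 0.7181 W/m².
Total ΔF = 4.3107 + 0.7181 = 5.0288 W/m².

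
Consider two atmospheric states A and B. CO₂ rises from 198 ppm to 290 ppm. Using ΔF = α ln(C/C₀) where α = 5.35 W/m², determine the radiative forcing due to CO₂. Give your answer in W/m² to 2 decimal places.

ΔF = 2.04 W/m²

CO₂: 5.35 × ln(290/198) = 5.35 × ln(1.46465) = 5.35 × 0.38162 = 2.0417 W/m².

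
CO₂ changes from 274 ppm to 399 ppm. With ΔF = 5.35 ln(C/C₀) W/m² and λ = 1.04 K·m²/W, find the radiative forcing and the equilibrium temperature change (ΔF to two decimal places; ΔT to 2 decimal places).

ΔF = 2.01 W/m²; ΔT = 2.09 K

CO₂: 5.35 × ln(399/274) = 5.35 × ln(1.45620) = 5.35 × 0.37583 = 2.0107 W/m².
ΔT = λ ΔF = 1.04 × 2.01 = 2.0904 K.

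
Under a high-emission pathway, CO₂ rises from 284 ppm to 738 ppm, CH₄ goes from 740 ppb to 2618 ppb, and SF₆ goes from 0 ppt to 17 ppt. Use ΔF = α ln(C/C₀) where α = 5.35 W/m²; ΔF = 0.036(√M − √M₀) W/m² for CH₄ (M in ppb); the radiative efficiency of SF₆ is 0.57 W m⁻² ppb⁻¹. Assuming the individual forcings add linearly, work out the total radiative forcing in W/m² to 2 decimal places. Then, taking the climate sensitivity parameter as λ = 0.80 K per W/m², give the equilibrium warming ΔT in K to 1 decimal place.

ΔF = 5.98 W/m²; ΔT = 4.8 K

CO₂: 5.35 × ln(738/284) = 5.35 × ln(2.59859) = 5.35 × 0.95497 = 5.1091 W/m².
CH₄: 0.036 × (√2618 − √740) = 0.036 × (51.1664 − 27.2029) = 0.036 × 23.9635 = 0.8627 W/m².
SF₆: Δ = 17 − 0 = 17 ppt = 0.017 ppb; ΔF = 0.57 × 0.017 = 0.0097 W/m².
Total ΔF = 5.1091 + 0.8627 + 0.0097 = 5.9815 W/m².
ΔT = λ ΔF = 0.80 × 5.98 = 4.7840 K.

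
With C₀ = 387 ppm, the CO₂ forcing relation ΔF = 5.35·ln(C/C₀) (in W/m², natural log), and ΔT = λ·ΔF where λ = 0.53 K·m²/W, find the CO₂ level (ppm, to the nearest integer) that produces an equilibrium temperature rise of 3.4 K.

Required forcing: ΔF = ΔT/λ = 3.4/0.53 = 6.4151 W/m².
Then ln(C/387) = ΔF/5.35 = 6.4151/5.35 = 1.19908.
So C = 387 × e^1.19908 = 387 × 3.31706 = 1283.70 ppm.

C ≈ 1284 ppm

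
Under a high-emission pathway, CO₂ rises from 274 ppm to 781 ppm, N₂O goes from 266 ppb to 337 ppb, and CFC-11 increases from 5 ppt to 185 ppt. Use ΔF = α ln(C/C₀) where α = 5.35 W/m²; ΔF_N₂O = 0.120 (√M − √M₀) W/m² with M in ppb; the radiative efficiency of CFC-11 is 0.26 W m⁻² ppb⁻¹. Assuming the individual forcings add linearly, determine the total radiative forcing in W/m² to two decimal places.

CO₂: 5.35 × ln(781/274) = 5.35 × ln(2.85036) = 5.35 × 1.04745 = 5.6039 W/m².
N₂O: 0.120 × (√337 − √266) = 0.120 × (18.3576 − 16.3095) = 0.120 × 2.0481 = 0.2458 W/m².
CFC-11: Δ = 185 − 5 = 180 ppt = 0.180 ppb; ΔF = 0.26 × 0.180 = 0.0468 W/m².
Total ΔF = 5.6039 + 0.2458 + 0.0468 = 5.8965 W/m².

ΔF = 5.90 W/m²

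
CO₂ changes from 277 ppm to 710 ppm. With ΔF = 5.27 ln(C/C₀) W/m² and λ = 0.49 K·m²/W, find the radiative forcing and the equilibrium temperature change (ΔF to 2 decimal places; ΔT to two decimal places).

ΔF = 4.96 W/m²; ΔT = 2.43 K

CO₂: 5.27 × ln(710/277) = 5.27 × ln(2.56318) = 5.27 × 0.94125 = 4.9604 W/m².
ΔT = λ ΔF = 0.49 × 4.96 = 2.4304 K.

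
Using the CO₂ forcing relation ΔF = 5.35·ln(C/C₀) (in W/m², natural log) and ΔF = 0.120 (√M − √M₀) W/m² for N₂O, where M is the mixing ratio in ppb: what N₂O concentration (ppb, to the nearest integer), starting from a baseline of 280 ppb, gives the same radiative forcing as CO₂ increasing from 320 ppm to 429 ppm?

CO₂ forcing: 5.35 × ln(429/320) = 5.35 × 0.293136 = 1.56828 W/m².
Set 0.120(√M − √280) = 1.56828: √M = 1.56828/0.120 + √280 = 13.0690 + 16.7332 = 29.8022.
M = (29.8022)² = 888.17 ppb.

M ≈ 888 ppb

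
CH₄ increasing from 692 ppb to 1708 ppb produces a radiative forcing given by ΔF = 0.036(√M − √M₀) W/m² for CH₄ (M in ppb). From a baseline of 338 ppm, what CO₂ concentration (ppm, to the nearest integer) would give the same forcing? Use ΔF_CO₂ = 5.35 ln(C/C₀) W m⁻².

C ≈ 374 ppm

CH₄ forcing: 0.036 × (√1708 − √692) = 0.036 × (41.3280 − 26.3059) = 0.036 × 15.0221 = 0.54080 W/m².
Set 5.35 ln(C/338) = 0.54080: ln(C/338) = 0.54080/5.35 = 0.10108, so C = 338 × e^0.10108 = 338 × 1.10637 = 373.95 ppm.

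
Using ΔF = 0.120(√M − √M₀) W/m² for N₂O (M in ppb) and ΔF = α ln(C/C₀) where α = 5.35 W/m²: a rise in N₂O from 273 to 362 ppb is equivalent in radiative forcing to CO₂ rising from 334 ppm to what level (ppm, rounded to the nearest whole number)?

C ≈ 353 ppm

N₂O forcing: 0.120 × (√362 − √273) = 0.120 × (19.0263 − 16.5227) = 0.120 × 2.5036 = 0.30043 W/m².
Set 5.35 ln(C/334) = 0.30043: ln(C/334) = 0.30043/5.35 = 0.05616, so C = 334 × e^0.05616 = 334 × 1.05777 = 353.30 ppm.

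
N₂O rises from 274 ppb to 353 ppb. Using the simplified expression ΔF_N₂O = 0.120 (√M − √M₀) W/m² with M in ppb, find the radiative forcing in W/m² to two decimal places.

N₂O: 0.120 × (√353 − √274) = 0.120 × (18.7883 − 16.5529) = 0.120 × 2.2354 = 0.2682 W/m².

ΔF = 0.27 W/m²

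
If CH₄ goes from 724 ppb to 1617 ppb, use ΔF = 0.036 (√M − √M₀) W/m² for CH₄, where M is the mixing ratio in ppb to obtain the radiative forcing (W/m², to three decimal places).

CH₄: 0.036 × (√1617 − √724) = 0.036 × (40.2119 − 26.9072) = 0.036 × 13.3047 = 0.4790 W/m².

ΔF = 0.479 W/m²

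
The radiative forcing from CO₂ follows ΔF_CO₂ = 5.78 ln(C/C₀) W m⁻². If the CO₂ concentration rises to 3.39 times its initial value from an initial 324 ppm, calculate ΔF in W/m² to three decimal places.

ΔF = 5.78 × ln(3.39) = 5.78 × 1.22083 = 7.0564 W/m².

ΔF = 7.056 W/m²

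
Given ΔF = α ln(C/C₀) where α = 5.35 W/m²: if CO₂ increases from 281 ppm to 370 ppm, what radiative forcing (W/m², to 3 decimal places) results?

ΔF = 1.472 W/m²

CO₂: 5.35 × ln(370/281) = 5.35 × ln(1.31673) = 5.35 × 0.27515 = 1.4721 W/m².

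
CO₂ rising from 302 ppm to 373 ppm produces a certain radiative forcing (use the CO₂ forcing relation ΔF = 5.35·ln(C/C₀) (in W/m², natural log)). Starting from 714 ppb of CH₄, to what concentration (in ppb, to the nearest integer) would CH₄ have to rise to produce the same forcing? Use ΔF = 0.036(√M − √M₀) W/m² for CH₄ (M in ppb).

CO₂ forcing: 5.35 × ln(373/302) = 5.35 × 0.211151 = 1.12966 W/m².
Set 0.036(√M − √714) = 1.12966: √M = 1.12966/0.036 + √714 = 31.3794 + 26.7208 = 58.1002.
M = (58.1002)² = 3375.63 ppb.

M ≈ 3376 ppb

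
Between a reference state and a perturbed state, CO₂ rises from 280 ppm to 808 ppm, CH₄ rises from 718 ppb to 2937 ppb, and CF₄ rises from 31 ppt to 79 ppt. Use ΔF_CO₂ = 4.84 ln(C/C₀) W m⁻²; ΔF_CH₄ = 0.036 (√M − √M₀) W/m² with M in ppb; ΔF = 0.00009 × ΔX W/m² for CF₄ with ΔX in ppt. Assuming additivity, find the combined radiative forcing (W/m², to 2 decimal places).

ΔF = 6.12 W/m²

CO₂: 4.84 × ln(808/280) = 4.84 × ln(2.88571) = 4.84 × 1.05977 = 5.1293 W/m².
CH₄: 0.036 × (√2937 − √718) = 0.036 × (54.1941 − 26.7955) = 0.036 × 27.3986 = 0.9863 W/m².
CF₄: ΔF = 0.00009 × (79 − 31) = 0.00009 × 48 = 0.0043 W/m².
Total ΔF = 5.1293 + 0.9863 + 0.0043 = 6.1199 W/m².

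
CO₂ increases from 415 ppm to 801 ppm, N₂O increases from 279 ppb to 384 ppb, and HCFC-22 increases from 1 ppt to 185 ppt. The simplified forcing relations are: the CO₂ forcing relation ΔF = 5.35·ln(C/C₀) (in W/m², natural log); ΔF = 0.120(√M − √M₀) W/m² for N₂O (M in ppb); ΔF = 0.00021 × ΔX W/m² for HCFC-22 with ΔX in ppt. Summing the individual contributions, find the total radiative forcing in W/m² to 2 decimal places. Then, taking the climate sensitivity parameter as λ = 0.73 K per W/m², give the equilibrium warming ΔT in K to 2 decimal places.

ΔF = 3.90 W/m²; ΔT = 2.85 K

CO₂: 5.35 × ln(801/415) = 5.35 × ln(1.93012) = 5.35 × 0.65758 = 3.5181 W/m².
N₂O: 0.120 × (√384 − √279) = 0.120 × (19.5959 − 16.7033) = 0.120 × 2.8926 = 0.3471 W/m².
HCFC-22: ΔF = 0.00021 × (185 − 1) = 0.00021 × 184 = 0.0386 W/m².
Total ΔF = 3.5181 + 0.3471 + 0.0386 = 3.9038 W/m².
ΔT = λ ΔF = 0.73 × 3.90 = 2.8470 K.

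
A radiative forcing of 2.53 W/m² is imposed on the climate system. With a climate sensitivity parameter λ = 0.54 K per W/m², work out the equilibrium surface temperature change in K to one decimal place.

ΔT = λ ΔF = 0.54 × 2.53 = 1.3662 K.

ΔT = 1.4 K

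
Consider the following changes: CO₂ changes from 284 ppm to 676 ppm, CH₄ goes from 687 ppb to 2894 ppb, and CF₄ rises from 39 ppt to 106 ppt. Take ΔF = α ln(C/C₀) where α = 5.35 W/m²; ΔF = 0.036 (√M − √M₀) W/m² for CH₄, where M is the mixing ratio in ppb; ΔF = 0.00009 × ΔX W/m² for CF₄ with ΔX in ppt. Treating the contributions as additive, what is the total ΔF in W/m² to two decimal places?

ΔF = 5.64 W/m²

CO₂: 5.35 × ln(676/284) = 5.35 × ln(2.38028) = 5.35 × 0.86722 = 4.6396 W/m².
CH₄: 0.036 × (√2894 − √687) = 0.036 × (53.7959 − 26.2107) = 0.036 × 27.5852 = 0.9931 W/m².
CF₄: ΔF = 0.00009 × (106 − 39) = 0.00009 × 67 = 0.0060 W/m².
Total ΔF = 4.6396 + 0.9931 + 0.0060 = 5.6387 W/m².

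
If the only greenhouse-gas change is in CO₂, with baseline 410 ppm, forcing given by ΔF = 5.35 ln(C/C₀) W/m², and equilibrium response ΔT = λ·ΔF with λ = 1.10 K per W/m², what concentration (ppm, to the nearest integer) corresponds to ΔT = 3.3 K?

C ≈ 718 ppm

Required forcing: ΔF = ΔT/λ = 3.3/1.10 = 3.0000 W/m².
Then ln(C/410) = ΔF/5.35 = 3.0000/5.35 = 0.56075.
So C = 410 × e^0.56075 = 410 × 1.75199 = 718.32 ppm.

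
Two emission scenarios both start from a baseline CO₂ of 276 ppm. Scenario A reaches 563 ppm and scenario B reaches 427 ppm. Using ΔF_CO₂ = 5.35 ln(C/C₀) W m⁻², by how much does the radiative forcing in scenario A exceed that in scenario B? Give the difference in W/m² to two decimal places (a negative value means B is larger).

ΔF_A = 5.35 ln(563/276) = 5.35 × 0.71288 = 3.8139 W/m².
ΔF_B = 5.35 ln(427/276) = 5.35 × 0.43638 = 2.3346 W/m².
Difference: 3.8139 − 2.3346 = 1.4793 W/m².

ΔF_A − ΔF_B = 1.48 W/m²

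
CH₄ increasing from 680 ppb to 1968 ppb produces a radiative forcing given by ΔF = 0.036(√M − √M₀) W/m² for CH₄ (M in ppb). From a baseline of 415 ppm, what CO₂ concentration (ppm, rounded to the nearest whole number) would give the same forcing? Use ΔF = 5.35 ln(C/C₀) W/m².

CH₄ forcing: 0.036 × (√1968 − √680) = 0.036 × (44.3621 − 26.0768) = 0.036 × 18.2853 = 0.65827 W/m².
Set 5.35 ln(C/415) = 0.65827: ln(C/415) = 0.65827/5.35 = 0.12304, so C = 415 × e^0.12304 = 415 × 1.13093 = 469.34 ppm.

C ≈ 469 ppm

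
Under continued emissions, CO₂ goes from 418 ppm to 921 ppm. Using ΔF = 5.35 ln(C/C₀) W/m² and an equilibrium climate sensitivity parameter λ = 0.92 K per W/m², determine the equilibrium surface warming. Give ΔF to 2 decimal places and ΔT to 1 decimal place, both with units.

CO₂: 5.35 × ln(921/418) = 5.35 × ln(2.20335) = 5.35 × 0.78998 = 4.2264 W/m².
ΔT = λ ΔF = 0.92 × 4.23 = 3.8916 K.

ΔF = 4.23 W/m²; ΔT = 3.9 K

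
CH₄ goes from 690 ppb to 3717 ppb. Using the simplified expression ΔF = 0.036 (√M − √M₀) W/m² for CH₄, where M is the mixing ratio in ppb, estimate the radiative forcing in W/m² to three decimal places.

CH₄: 0.036 × (√3717 − √690) = 0.036 × (60.9672 − 26.2679) = 0.036 × 34.6993 = 1.2492 W/m².

ΔF = 1.249 W/m²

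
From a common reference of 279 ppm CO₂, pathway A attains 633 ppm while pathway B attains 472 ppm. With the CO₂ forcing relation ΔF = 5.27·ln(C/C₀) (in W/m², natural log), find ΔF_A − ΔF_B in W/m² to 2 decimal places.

ΔF_A = 5.27 ln(633/279) = 5.27 × 0.81926 = 4.3175 W/m².
ΔF_B = 5.27 ln(472/279) = 5.27 × 0.52577 = 2.7708 W/m².
Difference: 4.3175 − 2.7708 = 1.5467 W/m².

ΔF_A − ΔF_B = 1.55 W/m²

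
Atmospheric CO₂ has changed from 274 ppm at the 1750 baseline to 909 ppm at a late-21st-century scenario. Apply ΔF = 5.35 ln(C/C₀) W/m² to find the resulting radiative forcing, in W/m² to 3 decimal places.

CO₂: 5.35 × ln(909/274) = 5.35 × ln(3.31752) = 5.35 × 1.19922 = 6.4158 W/m².

ΔF = 6.416 W/m²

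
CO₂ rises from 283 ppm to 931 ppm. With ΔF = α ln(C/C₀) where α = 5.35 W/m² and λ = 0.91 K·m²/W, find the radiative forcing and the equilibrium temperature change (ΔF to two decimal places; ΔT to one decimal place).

CO₂: 5.35 × ln(931/283) = 5.35 × ln(3.28975) = 5.35 × 1.19081 = 6.3708 W/m².
ΔT = λ ΔF = 0.91 × 6.37 = 5.7967 K.

ΔF = 6.37 W/m²; ΔT = 5.8 K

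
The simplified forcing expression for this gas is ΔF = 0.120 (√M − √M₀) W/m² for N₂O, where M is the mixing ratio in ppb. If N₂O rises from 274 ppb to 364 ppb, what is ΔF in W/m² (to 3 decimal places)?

ΔF = 0.303 W/m²

N₂O: 0.120 × (√364 − √274) = 0.120 × (19.0788 − 16.5529) = 0.120 × 2.5259 = 0.3031 W/m².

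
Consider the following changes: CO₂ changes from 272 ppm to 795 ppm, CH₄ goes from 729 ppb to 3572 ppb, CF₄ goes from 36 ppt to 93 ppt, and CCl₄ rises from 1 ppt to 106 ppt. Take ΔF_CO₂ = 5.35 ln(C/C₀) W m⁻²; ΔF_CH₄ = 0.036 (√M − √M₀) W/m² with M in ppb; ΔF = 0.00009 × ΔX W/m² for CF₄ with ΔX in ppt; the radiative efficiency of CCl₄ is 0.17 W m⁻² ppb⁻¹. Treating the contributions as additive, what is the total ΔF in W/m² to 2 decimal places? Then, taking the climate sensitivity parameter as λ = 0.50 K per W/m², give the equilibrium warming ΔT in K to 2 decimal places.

CO₂: 5.35 × ln(795/272) = 5.35 × ln(2.92279) = 5.35 × 1.07254 = 5.7381 W/m².
CH₄: 0.036 × (√3572 − √729) = 0.036 × (59.7662 − 27.0000) = 0.036 × 32.7662 = 1.1796 W/m².
CF₄: ΔF = 0.00009 × (93 − 36) = 0.00009 × 57 = 0.0051 W/m².
CCl₄: Δ = 106 − 1 = 105 ppt = 0.105 ppb; ΔF = 0.17 × 0.105 = 0.0179 W/m².
Total ΔF = 5.7381 + 1.1796 + 0.0051 + 0.0179 = 6.9407 W/m².
ΔT = λ ΔF = 0.50 × 6.94 = 3.4700 K.

ΔF = 6.94 W/m²; ΔT = 3.47 K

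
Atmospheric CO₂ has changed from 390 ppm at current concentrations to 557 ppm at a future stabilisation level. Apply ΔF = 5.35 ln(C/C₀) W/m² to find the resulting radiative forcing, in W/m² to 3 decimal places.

ΔF = 1.907 W/m²

CO₂: 5.35 × ln(557/390) = 5.35 × ln(1.42821) = 5.35 × 0.35642 = 1.9068 W/m².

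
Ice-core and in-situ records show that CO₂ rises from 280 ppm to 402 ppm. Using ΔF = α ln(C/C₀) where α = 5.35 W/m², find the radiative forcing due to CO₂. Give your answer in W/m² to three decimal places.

CO₂: 5.35 × ln(402/280) = 5.35 × ln(1.43571) = 5.35 × 0.36166 = 1.9349 W/m².

ΔF = 1.935 W/m²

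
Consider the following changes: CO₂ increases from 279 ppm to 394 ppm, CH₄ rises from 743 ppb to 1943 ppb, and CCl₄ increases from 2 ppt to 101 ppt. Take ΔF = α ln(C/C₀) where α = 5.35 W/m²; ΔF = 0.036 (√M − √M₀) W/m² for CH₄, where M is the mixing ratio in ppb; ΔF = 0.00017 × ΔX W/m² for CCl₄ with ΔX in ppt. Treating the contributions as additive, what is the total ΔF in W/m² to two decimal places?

CO₂: 5.35 × ln(394/279) = 5.35 × ln(1.41219) = 5.35 × 0.34514 = 1.8465 W/m².
CH₄: 0.036 × (√1943 − √743) = 0.036 × (44.0795 − 27.2580) = 0.036 × 16.8215 = 0.6056 W/m².
CCl₄: ΔF = 0.00017 × (101 − 2) = 0.00017 × 99 = 0.0168 W/m².
Total ΔF = 1.8465 + 0.6056 + 0.0168 = 2.4689 W/m².

ΔF = 2.47 W/m²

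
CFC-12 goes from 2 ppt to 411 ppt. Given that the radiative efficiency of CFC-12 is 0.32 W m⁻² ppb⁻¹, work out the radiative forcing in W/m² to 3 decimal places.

CFC-12: Δ = 411 − 2 = 409 ppt = 0.409 ppb; ΔF = 0.32 × 0.409 = 0.1309 W/m².

ΔF = 0.131 W/m²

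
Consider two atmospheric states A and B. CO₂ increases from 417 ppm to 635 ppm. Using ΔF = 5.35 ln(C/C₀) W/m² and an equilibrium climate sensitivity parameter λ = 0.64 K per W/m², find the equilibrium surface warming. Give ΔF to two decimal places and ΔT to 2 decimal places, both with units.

ΔF = 2.25 W/m²; ΔT = 1.44 K

CO₂: 5.35 × ln(635/417) = 5.35 × ln(1.52278) = 5.35 × 0.42054 = 2.2499 W/m².
ΔT = λ ΔF = 0.64 × 2.25 = 1.4400 K.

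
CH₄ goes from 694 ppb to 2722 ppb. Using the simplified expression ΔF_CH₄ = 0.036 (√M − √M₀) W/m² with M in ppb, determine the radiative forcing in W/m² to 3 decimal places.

CH₄: 0.036 × (√2722 − √694) = 0.036 × (52.1728 − 26.3439) = 0.036 × 25.8289 = 0.9298 W/m².

ΔF = 0.930 W/m²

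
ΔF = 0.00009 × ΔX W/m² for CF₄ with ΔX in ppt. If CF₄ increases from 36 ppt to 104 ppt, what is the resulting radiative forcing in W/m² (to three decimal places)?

ΔF = 0.006 W/m²

CF₄: ΔF = 0.00009 × (104 − 36) = 0.00009 × 68 = 0.0061 W/m².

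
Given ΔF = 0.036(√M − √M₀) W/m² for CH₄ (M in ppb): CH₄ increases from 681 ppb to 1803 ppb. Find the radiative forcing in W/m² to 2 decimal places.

ΔF = 0.59 W/m²

CH₄: 0.036 × (√1803 − √681) = 0.036 × (42.4617 − 26.0960) = 0.036 × 16.3657 = 0.5892 W/m².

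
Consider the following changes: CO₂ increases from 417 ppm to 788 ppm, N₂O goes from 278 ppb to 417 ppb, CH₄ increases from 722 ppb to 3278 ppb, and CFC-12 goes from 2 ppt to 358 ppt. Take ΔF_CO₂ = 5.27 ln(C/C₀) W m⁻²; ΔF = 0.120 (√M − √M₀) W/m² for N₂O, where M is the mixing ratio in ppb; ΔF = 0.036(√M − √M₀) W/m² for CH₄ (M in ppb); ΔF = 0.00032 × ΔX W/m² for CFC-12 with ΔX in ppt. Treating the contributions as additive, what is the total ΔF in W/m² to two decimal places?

CO₂: 5.27 × ln(788/417) = 5.27 × ln(1.88969) = 5.27 × 0.63641 = 3.3539 W/m².
N₂O: 0.120 × (√417 − √278) = 0.120 × (20.4206 − 16.6733) = 0.120 × 3.7473 = 0.4497 W/m².
CH₄: 0.036 × (√3278 − √722) = 0.036 × (57.2538 − 26.8701) = 0.036 × 30.3837 = 1.0938 W/m².
CFC-12: ΔF = 0.00032 × (358 − 2) = 0.00032 × 356 = 0.1139 W/m².
Total ΔF = 3.3539 + 0.4497 + 1.0938 + 0.1139 = 5.0113 W/m².

ΔF = 5.01 W/m²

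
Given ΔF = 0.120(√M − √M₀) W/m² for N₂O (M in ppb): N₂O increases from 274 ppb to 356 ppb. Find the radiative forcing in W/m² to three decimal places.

ΔF = 0.278 W/m²

N₂O: 0.120 × (√356 − √274) = 0.120 × (18.8680 − 16.5529) = 0.120 × 2.3151 = 0.2778 W/m².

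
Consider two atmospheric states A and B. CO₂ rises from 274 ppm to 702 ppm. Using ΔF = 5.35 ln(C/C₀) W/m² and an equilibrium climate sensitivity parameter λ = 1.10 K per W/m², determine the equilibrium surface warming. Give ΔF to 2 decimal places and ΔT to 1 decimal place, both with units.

ΔF = 5.03 W/m²; ΔT = 5.5 K

CO₂: 5.35 × ln(702/274) = 5.35 × ln(2.56204) = 5.35 × 0.94080 = 5.0333 W/m².
ΔT = λ ΔF = 1.10 × 5.03 = 5.5330 K.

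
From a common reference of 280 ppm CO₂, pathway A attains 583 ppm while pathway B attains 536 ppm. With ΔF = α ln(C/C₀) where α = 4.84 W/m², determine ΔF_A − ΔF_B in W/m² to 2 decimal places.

ΔF_A = 4.84 ln(583/280) = 4.84 × 0.73340 = 3.5497 W/m².
ΔF_B = 4.84 ln(536/280) = 4.84 × 0.64934 = 3.1428 W/m².
Difference: 3.5497 − 3.1428 = 0.4069 W/m².

ΔF_A − ΔF_B = 0.41 W/m²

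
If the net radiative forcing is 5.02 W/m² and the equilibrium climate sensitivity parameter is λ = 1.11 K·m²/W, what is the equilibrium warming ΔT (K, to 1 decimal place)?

ΔT = 5.6 K

ΔT = λ ΔF = 1.11 × 5.02 = 5.5722 K.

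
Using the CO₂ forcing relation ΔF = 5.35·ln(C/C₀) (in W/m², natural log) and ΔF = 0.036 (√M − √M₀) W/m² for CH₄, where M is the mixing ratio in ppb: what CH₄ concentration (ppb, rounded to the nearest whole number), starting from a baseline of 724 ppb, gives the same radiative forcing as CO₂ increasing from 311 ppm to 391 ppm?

M ≈ 3712 ppb

CO₂ forcing: 5.35 × ln(391/311) = 5.35 × 0.228915 = 1.22470 W/m².
Set 0.036(√M − √724) = 1.22470: √M = 1.22470/0.036 + √724 = 34.0194 + 26.9072 = 60.9266.
M = (60.9266)² = 3712.05 ppb.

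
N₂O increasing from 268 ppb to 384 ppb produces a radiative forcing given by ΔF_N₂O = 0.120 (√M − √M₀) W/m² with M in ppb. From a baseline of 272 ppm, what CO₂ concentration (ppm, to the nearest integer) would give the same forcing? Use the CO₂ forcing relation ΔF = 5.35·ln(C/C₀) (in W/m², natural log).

C ≈ 292 ppm

N₂O forcing: 0.120 × (√384 − √268) = 0.120 × (19.5959 − 16.3707) = 0.120 × 3.2252 = 0.38702 W/m².
Set 5.35 ln(C/272) = 0.38702: ln(C/272) = 0.38702/5.35 = 0.07234, so C = 272 × e^0.07234 = 272 × 1.07502 = 292.41 ppm.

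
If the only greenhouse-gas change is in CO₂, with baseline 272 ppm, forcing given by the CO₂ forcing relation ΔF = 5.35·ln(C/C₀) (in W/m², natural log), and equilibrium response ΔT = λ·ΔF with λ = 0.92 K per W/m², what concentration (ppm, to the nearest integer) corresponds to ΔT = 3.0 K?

C ≈ 500 ppm

Required forcing: ΔF = ΔT/λ = 3.0/0.92 = 3.2609 W/m².
Then ln(C/272) = ΔF/5.35 = 3.2609/5.35 = 0.60951.
So C = 272 × e^0.60951 = 272 × 1.83953 = 500.35 ppm.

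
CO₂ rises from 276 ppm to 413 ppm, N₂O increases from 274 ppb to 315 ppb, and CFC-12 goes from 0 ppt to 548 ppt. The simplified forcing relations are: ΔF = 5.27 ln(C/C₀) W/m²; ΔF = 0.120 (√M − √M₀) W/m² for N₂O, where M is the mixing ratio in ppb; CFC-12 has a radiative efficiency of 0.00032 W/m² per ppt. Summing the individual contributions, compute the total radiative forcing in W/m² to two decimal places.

ΔF = 2.44 W/m²

CO₂: 5.27 × ln(413/276) = 5.27 × ln(1.49638) = 5.27 × 0.40305 = 2.1241 W/m².
N₂O: 0.120 × (√315 − √274) = 0.120 × (17.7482 − 16.5529) = 0.120 × 1.1953 = 0.1434 W/m².
CFC-12: ΔF = 0.00032 × (548 − 0) = 0.00032 × 548 = 0.1754 W/m².
Total ΔF = 2.1241 + 0.1434 + 0.1754 = 2.4429 W/m².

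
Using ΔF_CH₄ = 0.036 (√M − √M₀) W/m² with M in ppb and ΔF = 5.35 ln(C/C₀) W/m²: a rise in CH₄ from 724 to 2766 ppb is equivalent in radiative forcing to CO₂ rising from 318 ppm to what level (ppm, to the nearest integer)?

CH₄ forcing: 0.036 × (√2766 − √724) = 0.036 × (52.5928 − 26.9072) = 0.036 × 25.6856 = 0.92468 W/m².
Set 5.35 ln(C/318) = 0.92468: ln(C/318) = 0.92468/5.35 = 0.17284, so C = 318 × e^0.17284 = 318 × 1.18868 = 378.00 ppm.

C ≈ 378 ppm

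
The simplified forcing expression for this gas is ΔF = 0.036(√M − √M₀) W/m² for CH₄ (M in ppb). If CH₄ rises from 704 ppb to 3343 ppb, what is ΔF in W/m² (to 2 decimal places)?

ΔF = 1.13 W/m²

CH₄: 0.036 × (√3343 − √704) = 0.036 × (57.8187 − 26.5330) = 0.036 × 31.2857 = 1.1263 W/m².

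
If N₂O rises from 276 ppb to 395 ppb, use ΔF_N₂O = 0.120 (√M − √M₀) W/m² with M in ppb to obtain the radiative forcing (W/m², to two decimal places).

ΔF = 0.39 W/m²

N₂O: 0.120 × (√395 − √276) = 0.120 × (19.8746 − 16.6132) = 0.120 × 3.2614 = 0.3914 W/m².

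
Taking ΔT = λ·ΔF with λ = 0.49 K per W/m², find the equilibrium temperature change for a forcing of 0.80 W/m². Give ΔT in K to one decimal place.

ΔT = λ ΔF = 0.49 × 0.80 = 0.3920 K.

ΔT = 0.4 K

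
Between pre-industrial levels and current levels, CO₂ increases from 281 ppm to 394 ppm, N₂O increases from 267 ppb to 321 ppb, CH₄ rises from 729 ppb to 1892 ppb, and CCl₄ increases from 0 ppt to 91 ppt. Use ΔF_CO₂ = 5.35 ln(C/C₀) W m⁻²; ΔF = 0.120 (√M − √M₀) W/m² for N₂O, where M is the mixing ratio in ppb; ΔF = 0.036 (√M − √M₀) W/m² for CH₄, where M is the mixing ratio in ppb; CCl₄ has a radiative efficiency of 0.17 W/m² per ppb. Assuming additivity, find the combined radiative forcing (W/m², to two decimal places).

ΔF = 2.61 W/m²

CO₂: 5.35 × ln(394/281) = 5.35 × ln(1.40214) = 5.35 × 0.33800 = 1.8083 W/m².
N₂O: 0.120 × (√321 − √267) = 0.120 × (17.9165 − 16.3401) = 0.120 × 1.5764 = 0.1892 W/m².
CH₄: 0.036 × (√1892 − √729) = 0.036 × (43.4971 − 27.0000) = 0.036 × 16.4971 = 0.5939 W/m².
CCl₄: Δ = 91 − 0 = 91 ppt = 0.091 ppb; ΔF = 0.17 × 0.091 = 0.0155 W/m².
Total ΔF = 1.8083 + 0.1892 + 0.5939 + 0.0155 = 2.6069 W/m².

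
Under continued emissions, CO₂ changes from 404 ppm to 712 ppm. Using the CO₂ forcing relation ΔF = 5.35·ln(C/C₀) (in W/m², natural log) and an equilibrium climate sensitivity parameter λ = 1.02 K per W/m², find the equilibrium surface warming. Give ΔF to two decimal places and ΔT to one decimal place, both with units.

CO₂: 5.35 × ln(712/404) = 5.35 × ln(1.76238) = 5.35 × 0.56667 = 3.0317 W/m².
ΔT = λ ΔF = 1.02 × 3.03 = 3.0906 K.

ΔF = 3.03 W/m²; ΔT = 3.1 K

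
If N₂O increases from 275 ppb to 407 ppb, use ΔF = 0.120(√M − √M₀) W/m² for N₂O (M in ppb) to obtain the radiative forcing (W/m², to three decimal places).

ΔF = 0.431 W/m²

N₂O: 0.120 × (√407 − √275) = 0.120 × (20.1742 − 16.5831) = 0.120 × 3.5911 = 0.4309 W/m².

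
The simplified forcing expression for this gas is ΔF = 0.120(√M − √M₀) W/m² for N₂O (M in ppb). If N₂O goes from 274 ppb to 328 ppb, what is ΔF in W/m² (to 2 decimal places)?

N₂O: 0.120 × (√328 − √274) = 0.120 × (18.1108 − 16.5529) = 0.120 × 1.5579 = 0.1869 W/m².

ΔF = 0.19 W/m²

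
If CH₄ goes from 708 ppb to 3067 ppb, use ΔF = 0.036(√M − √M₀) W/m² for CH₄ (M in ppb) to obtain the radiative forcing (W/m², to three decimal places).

ΔF = 1.036 W/m²

CH₄: 0.036 × (√3067 − √708) = 0.036 × (55.3805 − 26.6083) = 0.036 × 28.7722 = 1.0358 W/m².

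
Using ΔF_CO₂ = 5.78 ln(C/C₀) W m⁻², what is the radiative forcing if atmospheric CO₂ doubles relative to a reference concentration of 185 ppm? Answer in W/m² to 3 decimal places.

Because the forcing depends only on the ratio C/C₀, the initial concentration does not enter.
ΔF = 5.78 × ln(2) = 5.78 × 0.69315 = 4.0064 W/m².

ΔF = 4.006 W/m²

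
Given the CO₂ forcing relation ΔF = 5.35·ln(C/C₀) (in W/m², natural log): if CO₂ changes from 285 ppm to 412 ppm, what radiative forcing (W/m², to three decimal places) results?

CO₂: 5.35 × ln(412/285) = 5.35 × ln(1.44561) = 5.35 × 0.36853 = 1.9716 W/m².

ΔF = 1.972 W/m²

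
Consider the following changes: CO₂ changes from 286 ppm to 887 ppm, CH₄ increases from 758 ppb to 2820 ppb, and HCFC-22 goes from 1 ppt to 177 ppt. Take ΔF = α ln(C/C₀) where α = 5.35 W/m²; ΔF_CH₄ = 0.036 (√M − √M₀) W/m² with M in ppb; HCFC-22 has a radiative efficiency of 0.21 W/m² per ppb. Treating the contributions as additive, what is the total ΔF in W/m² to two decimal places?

CO₂: 5.35 × ln(887/286) = 5.35 × ln(3.10140) = 5.35 × 1.13185 = 6.0554 W/m².
CH₄: 0.036 × (√2820 − √758) = 0.036 × (53.1037 − 27.5318) = 0.036 × 25.5719 = 0.9206 W/m².
HCFC-22: Δ = 177 − 1 = 176 ppt = 0.176 ppb; ΔF = 0.21 × 0.176 = 0.0370 W/m².
Total ΔF = 6.0554 + 0.9206 + 0.0370 = 7.0130 W/m².

ΔF = 7.01 W/m²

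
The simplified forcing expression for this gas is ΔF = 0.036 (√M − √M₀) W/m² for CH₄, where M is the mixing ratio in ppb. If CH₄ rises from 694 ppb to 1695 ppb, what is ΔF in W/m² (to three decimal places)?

CH₄: 0.036 × (√1695 − √694) = 0.036 × (41.1704 − 26.3439) = 0.036 × 14.8265 = 0.5338 W/m².

ΔF = 0.534 W/m²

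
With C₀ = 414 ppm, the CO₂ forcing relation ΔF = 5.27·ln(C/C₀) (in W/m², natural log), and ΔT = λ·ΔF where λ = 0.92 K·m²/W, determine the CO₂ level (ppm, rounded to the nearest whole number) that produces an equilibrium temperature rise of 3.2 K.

C ≈ 801 ppm

Required forcing: ΔF = ΔT/λ = 3.2/0.92 = 3.4783 W/m².
Then ln(C/414) = ΔF/5.27 = 3.4783/5.27 = 0.66002.
So C = 414 × e^0.66002 = 414 × 1.93483 = 801.02 ppm.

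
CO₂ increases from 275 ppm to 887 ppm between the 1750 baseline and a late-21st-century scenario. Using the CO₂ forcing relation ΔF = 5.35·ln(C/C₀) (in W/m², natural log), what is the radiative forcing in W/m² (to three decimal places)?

ΔF = 6.265 W/m²

CO₂: 5.35 × ln(887/275) = 5.35 × ln(3.22545) = 5.35 × 1.17107 = 6.2652 W/m².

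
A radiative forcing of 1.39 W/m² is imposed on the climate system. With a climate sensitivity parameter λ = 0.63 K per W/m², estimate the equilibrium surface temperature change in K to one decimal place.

ΔT = λ ΔF = 0.63 × 1.39 = 0.8757 K.

ΔT = 0.9 K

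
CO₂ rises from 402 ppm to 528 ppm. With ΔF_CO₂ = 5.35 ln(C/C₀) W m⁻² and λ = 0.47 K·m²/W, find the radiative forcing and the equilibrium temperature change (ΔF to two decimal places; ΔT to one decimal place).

ΔF = 1.46 W/m²; ΔT = 0.7 K

CO₂: 5.35 × ln(528/402) = 5.35 × ln(1.31343) = 5.35 × 0.27264 = 1.4586 W/m².
ΔT = λ ΔF = 0.47 × 1.46 = 0.6862 K.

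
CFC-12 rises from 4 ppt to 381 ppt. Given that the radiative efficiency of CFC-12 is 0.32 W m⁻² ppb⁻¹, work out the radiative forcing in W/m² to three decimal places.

CFC-12: Δ = 381 − 4 = 377 ppt = 0.377 ppb; ΔF = 0.32 × 0.377 = 0.1206 W/m².

ΔF = 0.121 W/m²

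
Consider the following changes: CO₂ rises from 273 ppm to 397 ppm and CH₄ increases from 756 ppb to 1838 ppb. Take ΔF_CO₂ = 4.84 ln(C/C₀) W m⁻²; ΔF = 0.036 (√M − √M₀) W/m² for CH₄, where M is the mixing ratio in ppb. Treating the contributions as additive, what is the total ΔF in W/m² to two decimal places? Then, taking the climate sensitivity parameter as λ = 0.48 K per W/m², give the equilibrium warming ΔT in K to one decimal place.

CO₂: 4.84 × ln(397/273) = 4.84 × ln(1.45421) = 4.84 × 0.37446 = 1.8124 W/m².
CH₄: 0.036 × (√1838 − √756) = 0.036 × (42.8719 − 27.4955) = 0.036 × 15.3764 = 0.5536 W/m².
Total ΔF = 1.8124 + 0.5536 = 2.3660 W/m².
ΔT = λ ΔF = 0.48 × 2.37 = 1.1376 K.

ΔF = 2.37 W/m²; ΔT = 1.1 K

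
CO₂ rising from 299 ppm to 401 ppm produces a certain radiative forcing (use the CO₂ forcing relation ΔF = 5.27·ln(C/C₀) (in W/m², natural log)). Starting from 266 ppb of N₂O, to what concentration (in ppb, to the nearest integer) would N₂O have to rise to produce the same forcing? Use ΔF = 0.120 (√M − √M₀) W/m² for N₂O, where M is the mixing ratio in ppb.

M ≈ 853 ppb

CO₂ forcing: 5.27 × ln(401/299) = 5.27 × 0.293518 = 1.54684 W/m².
Set 0.120(√M − √266) = 1.54684: √M = 1.54684/0.120 + √266 = 12.8903 + 16.3095 = 29.1998.
M = (29.1998)² = 852.63 ppb.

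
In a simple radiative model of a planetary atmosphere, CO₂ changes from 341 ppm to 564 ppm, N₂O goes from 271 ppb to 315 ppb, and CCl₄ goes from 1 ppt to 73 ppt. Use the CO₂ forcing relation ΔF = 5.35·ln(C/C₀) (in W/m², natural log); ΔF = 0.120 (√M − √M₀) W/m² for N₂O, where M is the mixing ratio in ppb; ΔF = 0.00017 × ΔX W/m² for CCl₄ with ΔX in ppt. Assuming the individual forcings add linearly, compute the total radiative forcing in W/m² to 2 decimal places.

ΔF = 2.86 W/m²

CO₂: 5.35 × ln(564/341) = 5.35 × ln(1.65396) = 5.35 × 0.50317 = 2.6920 W/m².
N₂O: 0.120 × (√315 − √271) = 0.120 × (17.7482 − 16.4621) = 0.120 × 1.2861 = 0.1543 W/m².
CCl₄: ΔF = 0.00017 × (73 − 1) = 0.00017 × 72 = 0.0122 W/m².
Total ΔF = 2.6920 + 0.1543 + 0.0122 = 2.8585 W/m².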